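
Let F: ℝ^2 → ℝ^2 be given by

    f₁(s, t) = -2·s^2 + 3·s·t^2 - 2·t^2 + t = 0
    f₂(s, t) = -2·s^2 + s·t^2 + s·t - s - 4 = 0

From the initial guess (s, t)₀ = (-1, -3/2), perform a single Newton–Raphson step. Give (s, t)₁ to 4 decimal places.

At (-1, -3/2): F = (-14.7500, -5.7500).
Jacobian J = [[-4·s + 3·t^2, 6·s·t - 4·t + 1], [-4·s + t^2 + t - 1, 2·s·t + s]].
At the point, J = [[10.7500, 16.0000], [3.7500, 2.0000]] (det J = -38.5000).
Solving J·Δ = −F gives Δ = (1.6234, -0.1688).
Then the next iterate is (s, t)₁ = (0.6234, -1.6688).

(0.6234, -1.6688)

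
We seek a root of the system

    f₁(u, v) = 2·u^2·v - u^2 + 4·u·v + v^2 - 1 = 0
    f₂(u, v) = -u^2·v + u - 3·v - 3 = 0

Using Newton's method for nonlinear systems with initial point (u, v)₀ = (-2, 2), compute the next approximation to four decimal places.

(8.3750, 12.6250)

At (-2, 2): F = (-1.0000, -19.0000).
Jacobian J = [[4·u·v - 2·u + 4·v, 2·u^2 + 4·u + 2·v], [-2·u·v + 1, -u^2 - 3]].
At the point, J = [[-4.0000, 4.0000], [9.0000, -7.0000]] (det J = -8.0000).
Solving J·Δ = −F gives Δ = (10.3750, 10.6250).
Then the next iterate is (u, v)₁ = (8.3750, 12.6250).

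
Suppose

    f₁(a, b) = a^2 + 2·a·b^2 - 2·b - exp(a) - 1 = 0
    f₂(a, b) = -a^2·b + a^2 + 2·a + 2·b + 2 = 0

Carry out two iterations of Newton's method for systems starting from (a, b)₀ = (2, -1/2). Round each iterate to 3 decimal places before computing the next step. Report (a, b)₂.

(0.000, -0.839)

At (2, -1/2): F = (-2.38906, 11.000).
Jacobian J = [[2·a + 2·b^2 - exp(a), 4·a·b - 2], [-2·a·b + 2·a + 2, -a^2 + 2]].
At the point, J = [[-2.88906, -6.000], [8.000, -2.000]] (det J = 53.77811).
Solving J·Δ = −F gives Δ = (-1.316, 0.236).
Then the next iterate is (a, b)₁ = (0.684, -0.264).
Round to (0.684, -0.264) and repeat: F = (-1.89059, 3.43137), J = [[-0.47440, -2.72230], [3.72915, 1.53214]].
Δ = (-0.684, -0.575), so (a, b)₂ = (0.000, -0.839).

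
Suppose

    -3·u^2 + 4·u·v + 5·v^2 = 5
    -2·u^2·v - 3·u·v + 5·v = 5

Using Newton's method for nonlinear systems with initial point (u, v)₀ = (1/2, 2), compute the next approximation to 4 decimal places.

At (1/2, 2): F = (18.2500, 1.0000).
Jacobian J = [[-6·u + 4·v, 4·u + 10·v], [-4·u·v - 3·v, -2·u^2 - 3·u + 5]].
At the point, J = [[5.0000, 22.0000], [-10.0000, 3.0000]] (det J = 235.0000).
Solving J·Δ = −F gives Δ = (-0.1394, -0.7979).
Then the next iterate is (u, v)₁ = (0.3606, 1.2021).

(0.3606, 1.2021)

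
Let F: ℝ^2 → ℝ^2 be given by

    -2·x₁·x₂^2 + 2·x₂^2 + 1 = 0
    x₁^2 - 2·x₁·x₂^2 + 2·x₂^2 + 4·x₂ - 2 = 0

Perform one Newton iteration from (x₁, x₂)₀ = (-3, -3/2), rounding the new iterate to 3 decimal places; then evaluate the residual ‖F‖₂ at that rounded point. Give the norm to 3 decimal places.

At (-3, -3/2): F = (19.000, 19.000).
Jacobian J = [[-2·x₂^2, -4·x₁·x₂ + 4·x₂], [2·x₁ - 2·x₂^2, -4·x₁·x₂ + 4·x₂ + 4]].
At the point, J = [[-4.500, -24.000], [-10.500, -20.000]] (det J = -162.000).
Solving J·Δ = −F gives Δ = (0.469, 0.704).
Then the next iterate is (x₁, x₂)₁ = (-2.531, -0.796).
Re-evaluating at (-2.531, -0.796): F = (5.47460, 5.69656), so ‖F‖₂ = 7.901.

7.901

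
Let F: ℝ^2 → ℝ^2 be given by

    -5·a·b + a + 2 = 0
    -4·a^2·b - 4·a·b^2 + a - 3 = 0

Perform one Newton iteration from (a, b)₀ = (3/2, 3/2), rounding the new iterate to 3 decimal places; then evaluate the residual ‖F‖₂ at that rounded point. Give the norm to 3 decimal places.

8.341

At (3/2, 3/2): F = (-7.750, -28.500).
Jacobian J = [[-5·b + 1, -5·a], [-8·a·b - 4·b^2 + 1, -4·a^2 - 8·a·b]].
At the point, J = [[-6.500, -7.500], [-26.000, -27.000]] (det J = -19.500).
Solving J·Δ = −F gives Δ = (-0.231, -0.833).
Then the next iterate is (a, b)₁ = (1.269, 0.667).
Re-evaluating at (1.269, 0.667): F = (-0.96312, -8.28570), so ‖F‖₂ = 8.341.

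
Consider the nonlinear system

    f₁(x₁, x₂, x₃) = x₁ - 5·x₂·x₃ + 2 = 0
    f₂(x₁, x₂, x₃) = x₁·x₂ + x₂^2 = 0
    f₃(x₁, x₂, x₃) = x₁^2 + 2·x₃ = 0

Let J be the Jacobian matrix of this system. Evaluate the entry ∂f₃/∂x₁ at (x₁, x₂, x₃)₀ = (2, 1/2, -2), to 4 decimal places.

∂f₃/∂x₁ = 2·x₁.
At (2, 1/2, -2) this is 4.0000.

4.0000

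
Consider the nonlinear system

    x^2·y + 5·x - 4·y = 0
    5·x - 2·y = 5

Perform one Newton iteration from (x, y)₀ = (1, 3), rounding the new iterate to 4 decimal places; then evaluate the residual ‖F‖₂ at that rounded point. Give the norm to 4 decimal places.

11.4865

At (1, 3): F = (-4.0000, -6.0000).
Jacobian J = [[2·x·y + 5, x^2 - 4], [5, -2]].
At the point, J = [[11.0000, -3.0000], [5.0000, -2.0000]] (det J = -7.0000).
Solving J·Δ = −F gives Δ = (-1.4286, -6.5714).
Then the next iterate is (x, y)₁ = (-0.4286, -3.5714).
Re-evaluating at (-0.4286, -3.5714): F = (11.486541, -0.0002), so ‖F‖₂ = 11.4865.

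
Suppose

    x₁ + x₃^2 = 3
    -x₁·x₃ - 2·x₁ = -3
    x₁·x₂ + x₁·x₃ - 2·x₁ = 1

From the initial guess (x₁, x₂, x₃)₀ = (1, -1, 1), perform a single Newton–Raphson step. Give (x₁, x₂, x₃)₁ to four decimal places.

(0.8000, 1.0000, 1.6000)

At (1, -1, 1): F = (-1.0000, 0.0000, -3.0000).
Jacobian J = [[1, 0, 2·x₃], [-x₃ - 2, 0, -x₁], [x₂ + x₃ - 2, x₁, x₁]].
At the point, J = [[1.0000, 0.0000, 2.0000], [-3.0000, 0.0000, -1.0000], [-2.0000, 1.0000, 1.0000]] (det J = -5.0000).
Solving J·Δ = −F gives Δ = (-0.2000, 2.0000, 0.6000).
Then the next iterate is (x₁, x₂, x₃)₁ = (0.8000, 1.0000, 1.6000).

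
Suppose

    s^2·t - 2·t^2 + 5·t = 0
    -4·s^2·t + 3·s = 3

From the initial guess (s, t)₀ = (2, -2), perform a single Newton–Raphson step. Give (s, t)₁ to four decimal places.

(1.6167, -0.6510)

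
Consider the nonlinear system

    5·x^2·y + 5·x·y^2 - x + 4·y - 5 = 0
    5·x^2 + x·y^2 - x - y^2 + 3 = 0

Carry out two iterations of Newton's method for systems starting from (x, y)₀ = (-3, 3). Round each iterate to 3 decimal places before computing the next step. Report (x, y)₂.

At (-3, 3): F = (10.000, 15.000).
Jacobian J = [[10·x·y + 5·y^2 - 1, 5·x^2 + 10·x·y + 4], [10·x + y^2 - 1, 2·x·y - 2·y]].
At the point, J = [[-46.000, -41.000], [-22.000, -24.000]] (det J = 202.000).
Solving J·Δ = −F gives Δ = (-1.856, 2.327).
Then the next iterate is (x, y)₁ = (-4.856, 5.327).
Round to (-4.856, 5.327) and repeat: F = (-39.75493, -40.41562), J = [[-117.79448, -136.77544], [-21.18307, -62.38982]].
Δ = (0.685, -0.880), so (x, y)₂ = (-4.171, 4.447).

(-4.171, 4.447)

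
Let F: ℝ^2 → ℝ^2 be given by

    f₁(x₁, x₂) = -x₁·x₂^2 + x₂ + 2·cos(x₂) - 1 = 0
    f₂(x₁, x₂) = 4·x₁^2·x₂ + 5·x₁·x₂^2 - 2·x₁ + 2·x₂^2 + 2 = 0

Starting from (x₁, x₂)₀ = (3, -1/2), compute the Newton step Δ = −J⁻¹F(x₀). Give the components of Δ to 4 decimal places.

At (3, -1/2): F = (-0.494835, -17.7500).
Jacobian J = [[-x₂^2, -2·x₁·x₂ - 2·sin(x₂) + 1], [8·x₁·x₂ + 5·x₂^2 - 2, 4·x₁^2 + 10·x₁·x₂ + 4·x₂]].
At the point, J = [[-0.2500, 4.958851], [-12.7500, 19.0000]] (det J = 58.475351).
Solving J·Δ = −F gives Δ = (-1.3445, 0.0320).

(-1.3445, 0.0320)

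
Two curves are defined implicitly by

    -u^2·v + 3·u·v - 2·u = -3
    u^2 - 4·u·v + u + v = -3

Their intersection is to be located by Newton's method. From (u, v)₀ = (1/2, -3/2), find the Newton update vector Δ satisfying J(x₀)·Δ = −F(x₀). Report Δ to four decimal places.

(-1.3375, -5.4500)

At (1/2, -3/2): F = (0.1250, 5.2500).
Jacobian J = [[-2·u·v + 3·v - 2, -u^2 + 3·u], [2·u - 4·v + 1, -4·u + 1]].
At the point, J = [[-5.0000, 1.2500], [8.0000, -1.0000]] (det J = -5.0000).
Solving J·Δ = −F gives Δ = (-1.3375, -5.4500).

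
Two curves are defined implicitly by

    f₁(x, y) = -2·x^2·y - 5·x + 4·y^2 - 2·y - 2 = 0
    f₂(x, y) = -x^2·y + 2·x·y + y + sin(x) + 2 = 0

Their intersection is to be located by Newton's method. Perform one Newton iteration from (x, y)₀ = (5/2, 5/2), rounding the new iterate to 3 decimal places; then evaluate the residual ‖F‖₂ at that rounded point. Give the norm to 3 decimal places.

101.117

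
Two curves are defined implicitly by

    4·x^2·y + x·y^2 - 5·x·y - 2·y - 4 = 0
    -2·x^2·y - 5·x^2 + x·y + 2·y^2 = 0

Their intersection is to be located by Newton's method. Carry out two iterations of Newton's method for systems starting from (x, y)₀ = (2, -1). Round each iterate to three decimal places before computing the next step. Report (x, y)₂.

(2.273, -2.482)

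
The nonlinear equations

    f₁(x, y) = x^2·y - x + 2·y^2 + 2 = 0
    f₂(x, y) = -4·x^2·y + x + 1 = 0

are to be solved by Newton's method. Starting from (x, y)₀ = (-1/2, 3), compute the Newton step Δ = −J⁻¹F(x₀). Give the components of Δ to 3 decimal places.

At (-1/2, 3): F = (21.250, -2.500).
Jacobian J = [[2·x·y - 1, x^2 + 4·y], [-8·x·y + 1, -4·x^2]].
At the point, J = [[-4.000, 12.250], [13.000, -1.000]] (det J = -155.250).
Solving J·Δ = −F gives Δ = (0.060, -1.715).

(0.060, -1.715)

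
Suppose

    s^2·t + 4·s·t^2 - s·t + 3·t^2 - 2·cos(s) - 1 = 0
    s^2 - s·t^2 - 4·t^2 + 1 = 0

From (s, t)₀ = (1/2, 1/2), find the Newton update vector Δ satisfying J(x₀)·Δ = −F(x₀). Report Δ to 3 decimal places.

At (1/2, 1/2): F = (-1.63017, 0.125).
Jacobian J = [[2·s·t + 4·t^2 - t + 2·sin(s), s^2 + 8·s·t - s + 6·t], [2·s - t^2, -2·s·t - 8·t]].
At the point, J = [[1.95885, 4.750], [0.750, -4.500]] (det J = -12.37733).
Solving J·Δ = −F gives Δ = (0.545, 0.119).

(0.545, 0.119)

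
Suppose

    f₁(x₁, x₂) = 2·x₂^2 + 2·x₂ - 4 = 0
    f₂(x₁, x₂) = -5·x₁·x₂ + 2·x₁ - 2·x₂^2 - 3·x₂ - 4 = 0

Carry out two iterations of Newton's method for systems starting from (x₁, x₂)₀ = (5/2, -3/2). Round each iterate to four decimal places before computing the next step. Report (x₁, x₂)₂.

(0.4652, -2.0048)

At (5/2, -3/2): F = (-2.5000, 19.7500).
Jacobian J = [[0, 4·x₂ + 2], [-5·x₂ + 2, -5·x₁ - 4·x₂ - 3]].
At the point, J = [[0.0000, -4.0000], [9.5000, -9.5000]] (det J = 38.0000).
Solving J·Δ = −F gives Δ = (-2.7039, -0.6250).
Then the next iterate is (x₁, x₂)₁ = (-0.2039, -2.1250).
Round to (-0.2039, -2.1250) and repeat: F = (0.781250, -9.230487), J = [[0.0000, -6.5000], [12.6250, 6.5195]].
Δ = (0.6691, 0.1202), so (x₁, x₂)₂ = (0.4652, -2.0048).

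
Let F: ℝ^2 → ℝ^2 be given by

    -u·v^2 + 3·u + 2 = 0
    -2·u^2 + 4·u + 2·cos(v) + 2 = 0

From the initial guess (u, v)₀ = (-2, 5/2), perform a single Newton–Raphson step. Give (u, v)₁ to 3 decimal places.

(-0.744, 2.058)

At (-2, 5/2): F = (8.500, -15.60229).
Jacobian J = [[-v^2 + 3, -2·u·v], [-4·u + 4, -2·sin(v)]].
At the point, J = [[-3.250, 10.000], [12.000, -1.19694]] (det J = -116.10993).
Solving J·Δ = −F gives Δ = (1.256, -0.442).
Then the next iterate is (u, v)₁ = (-0.744, 2.058).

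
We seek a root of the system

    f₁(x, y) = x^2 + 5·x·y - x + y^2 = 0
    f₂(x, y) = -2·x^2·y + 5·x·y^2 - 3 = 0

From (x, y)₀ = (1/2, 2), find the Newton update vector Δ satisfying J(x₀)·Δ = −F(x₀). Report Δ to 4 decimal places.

At (1/2, 2): F = (8.7500, 6.0000).
Jacobian J = [[2·x + 5·y - 1, 5·x + 2·y], [-4·x·y + 5·y^2, -2·x^2 + 10·x·y]].
At the point, J = [[10.0000, 6.5000], [16.0000, 9.5000]] (det J = -9.0000).
Solving J·Δ = −F gives Δ = (4.9028, -8.8889).

(4.9028, -8.8889)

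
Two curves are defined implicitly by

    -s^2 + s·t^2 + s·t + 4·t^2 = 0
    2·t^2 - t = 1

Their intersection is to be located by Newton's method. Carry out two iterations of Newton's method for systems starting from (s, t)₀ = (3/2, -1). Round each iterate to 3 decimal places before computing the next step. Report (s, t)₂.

At (3/2, -1): F = (1.750, 2.000).
Jacobian J = [[-2·s + t^2 + t, 2·s·t + s + 8·t], [0, 4·t - 1]].
At the point, J = [[-3.000, -9.500], [0.000, -5.000]] (det J = 15.000).
Solving J·Δ = −F gives Δ = (-0.683, 0.400).
Then the next iterate is (s, t)₁ = (0.817, -0.600).
Round to (0.817, -0.600) and repeat: F = (0.57643, 0.320), J = [[-1.874, -4.96340], [0.000, -3.400]].
Δ = (0.058, 0.094), so (s, t)₂ = (0.875, -0.506).

(0.875, -0.506)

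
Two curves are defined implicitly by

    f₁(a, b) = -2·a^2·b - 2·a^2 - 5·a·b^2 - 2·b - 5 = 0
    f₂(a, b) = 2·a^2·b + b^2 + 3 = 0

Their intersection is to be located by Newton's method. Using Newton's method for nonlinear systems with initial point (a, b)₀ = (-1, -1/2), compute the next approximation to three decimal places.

(-1.880, -0.990)

At (-1, -1/2): F = (-3.750, 2.250).
Jacobian J = [[-4·a·b - 4·a - 5·b^2, -2·a^2 - 10·a·b - 2], [4·a·b, 2·a^2 + 2·b]].
At the point, J = [[0.750, -9.000], [2.000, 1.000]] (det J = 18.750).
Solving J·Δ = −F gives Δ = (-0.880, -0.490).
Then the next iterate is (a, b)₁ = (-1.880, -0.990).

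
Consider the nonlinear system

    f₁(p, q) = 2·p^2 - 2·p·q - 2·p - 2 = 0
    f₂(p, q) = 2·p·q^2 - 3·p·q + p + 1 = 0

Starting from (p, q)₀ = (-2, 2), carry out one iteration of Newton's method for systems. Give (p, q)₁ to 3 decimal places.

(-0.750, 1.875)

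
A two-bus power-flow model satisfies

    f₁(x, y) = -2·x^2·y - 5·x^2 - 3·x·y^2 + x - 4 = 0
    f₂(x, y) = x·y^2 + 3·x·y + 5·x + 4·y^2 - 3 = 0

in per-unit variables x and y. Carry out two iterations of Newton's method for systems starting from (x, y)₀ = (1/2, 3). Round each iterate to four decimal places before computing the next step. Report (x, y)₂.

At (1/2, 3): F = (-19.7500, 44.5000).
Jacobian J = [[-4·x·y - 10·x - 3·y^2 + 1, -2·x^2 - 6·x·y], [y^2 + 3·y + 5, 2·x·y + 3·x + 8·y]].
At the point, J = [[-37.0000, -9.5000], [23.0000, 28.5000]] (det J = -836.0000).
Solving J·Δ = −F gives Δ = (-0.1676, -1.4261).
Then the next iterate is (x, y)₁ = (0.3324, 1.5739).
Round to (0.3324, 1.5739) and repeat: F = (-7.038074, 10.963546), J = [[-11.848141, -3.359966], [12.198861, 14.634729]].
Δ = (-0.4997, -0.3326), so (x, y)₂ = (-0.1673, 1.2413).

(-0.1673, 1.2413)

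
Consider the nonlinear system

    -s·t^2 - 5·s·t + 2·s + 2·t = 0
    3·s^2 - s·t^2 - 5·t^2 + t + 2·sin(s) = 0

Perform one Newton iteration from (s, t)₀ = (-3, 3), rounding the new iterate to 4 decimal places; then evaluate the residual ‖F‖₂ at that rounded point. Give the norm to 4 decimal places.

At (-3, 3): F = (72.0000, 11.717760).
Jacobian J = [[-t^2 - 5·t + 2, -2·s·t - 5·s + 2], [6·s - t^2 + 2·cos(s), -2·s·t - 10·t + 1]].
At the point, J = [[-22.0000, 35.0000], [-28.979985, -11.0000]] (det J = 1256.299475).
Solving J·Δ = −F gives Δ = (0.9569, -1.4557).
Then the next iterate is (s, t)₁ = (-2.0431, 1.5443).
Re-evaluating at (-2.0431, 1.5443): F = (19.650709, 5.234228), so ‖F‖₂ = 20.3359.

20.3359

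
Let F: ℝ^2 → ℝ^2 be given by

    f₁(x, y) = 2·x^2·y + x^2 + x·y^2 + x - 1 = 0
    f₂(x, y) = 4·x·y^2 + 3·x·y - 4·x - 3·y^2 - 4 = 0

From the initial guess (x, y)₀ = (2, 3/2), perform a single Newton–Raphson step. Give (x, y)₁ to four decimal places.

(0.7613, 1.6675)

At (2, 3/2): F = (21.5000, 8.2500).
Jacobian J = [[4·x·y + 2·x + y^2 + 1, 2·x^2 + 2·x·y], [4·y^2 + 3·y - 4, 8·x·y + 3·x - 6·y]].
At the point, J = [[19.2500, 14.0000], [9.5000, 21.0000]] (det J = 271.2500).
Solving J·Δ = −F gives Δ = (-1.2387, 0.1675).
Then the next iterate is (x, y)₁ = (0.7613, 1.6675).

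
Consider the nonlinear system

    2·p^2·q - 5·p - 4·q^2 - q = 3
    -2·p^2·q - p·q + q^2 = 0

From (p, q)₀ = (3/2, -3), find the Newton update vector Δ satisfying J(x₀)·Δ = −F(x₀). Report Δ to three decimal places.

(-0.194, 1.910)

At (3/2, -3): F = (-57.000, 27.000).
Jacobian J = [[4·p·q - 5, 2·p^2 - 8·q - 1], [-4·p·q - q, -2·p^2 - p + 2·q]].
At the point, J = [[-23.000, 27.500], [21.000, -12.000]] (det J = -301.500).
Solving J·Δ = −F gives Δ = (-0.194, 1.910).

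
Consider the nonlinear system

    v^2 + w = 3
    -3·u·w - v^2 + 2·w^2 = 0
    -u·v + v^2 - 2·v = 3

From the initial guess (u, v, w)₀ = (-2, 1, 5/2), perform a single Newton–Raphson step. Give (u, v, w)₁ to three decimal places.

At (-2, 1, 5/2): F = (0.500, 26.500, -2.000).
Jacobian J = [[0, 2·v, 1], [-3·w, -2·v, -3·u + 4·w], [-v, -u + 2·v - 2, 0]].
At the point, J = [[0.000, 2.000, 1.000], [-7.500, -2.000, 16.000], [-1.000, 2.000, 0.000]] (det J = -49.000).
Solving J·Δ = −F gives Δ = (-0.633, 0.684, -1.867).
Then the next iterate is (u, v, w)₁ = (-2.633, 1.684, 0.633).

(-2.633, 1.684, 0.633)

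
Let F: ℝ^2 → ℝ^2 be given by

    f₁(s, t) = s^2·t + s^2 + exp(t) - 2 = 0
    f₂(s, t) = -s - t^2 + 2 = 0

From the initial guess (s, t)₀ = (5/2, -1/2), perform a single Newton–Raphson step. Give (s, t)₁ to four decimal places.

(1.7653, -0.4847)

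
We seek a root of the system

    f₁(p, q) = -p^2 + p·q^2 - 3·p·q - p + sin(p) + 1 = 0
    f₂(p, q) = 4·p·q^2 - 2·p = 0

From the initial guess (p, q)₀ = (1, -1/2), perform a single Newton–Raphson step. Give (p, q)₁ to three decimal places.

(-7.927, 1.482)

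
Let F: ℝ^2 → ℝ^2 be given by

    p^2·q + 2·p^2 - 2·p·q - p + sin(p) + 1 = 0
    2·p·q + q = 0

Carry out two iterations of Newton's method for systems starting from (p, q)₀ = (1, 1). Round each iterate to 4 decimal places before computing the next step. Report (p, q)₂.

At (1, 1): F = (1.841471, 3.0000).
Jacobian J = [[2·p·q + 4·p - 2·q + cos(p) - 1, p^2 - 2·p], [2·q, 2·p + 1]].
At the point, J = [[3.540302, -1.0000], [2.0000, 3.0000]] (det J = 12.620907).
Solving J·Δ = −F gives Δ = (-0.6754, -0.5497).
Then the next iterate is (p, q)₁ = (0.3246, 0.4503).
Round to (0.3246, 0.4503) and repeat: F = (0.960171, 0.742635), J = [[0.637913, -0.543835], [0.9006, 1.6492]].
Δ = (-1.2890, 0.2536), so (p, q)₂ = (-0.9644, 0.7039).

(-0.9644, 0.7039)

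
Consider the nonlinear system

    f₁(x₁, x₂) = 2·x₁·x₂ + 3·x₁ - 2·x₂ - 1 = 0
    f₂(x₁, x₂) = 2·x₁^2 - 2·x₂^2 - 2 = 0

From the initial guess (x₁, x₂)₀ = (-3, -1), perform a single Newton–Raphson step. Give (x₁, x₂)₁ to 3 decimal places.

(-1.870, -1.109)

At (-3, -1): F = (-2.000, 14.000).
Jacobian J = [[2·x₂ + 3, 2·x₁ - 2], [4·x₁, -4·x₂]].
At the point, J = [[1.000, -8.000], [-12.000, 4.000]] (det J = -92.000).
Solving J·Δ = −F gives Δ = (1.130, -0.109).
Then the next iterate is (x₁, x₂)₁ = (-1.870, -1.109).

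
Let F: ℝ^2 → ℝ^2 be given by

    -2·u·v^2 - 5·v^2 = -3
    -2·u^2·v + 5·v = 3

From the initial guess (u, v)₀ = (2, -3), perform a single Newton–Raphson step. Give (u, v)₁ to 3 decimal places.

At (2, -3): F = (-78.000, 6.000).
Jacobian J = [[-2·v^2, -4·u·v - 10·v], [-4·u·v, -2·u^2 + 5]].
At the point, J = [[-18.000, 54.000], [24.000, -3.000]] (det J = -1242.000).
Solving J·Δ = −F gives Δ = (-0.072, 1.420).
Then the next iterate is (u, v)₁ = (1.928, -1.580).

(1.928, -1.580)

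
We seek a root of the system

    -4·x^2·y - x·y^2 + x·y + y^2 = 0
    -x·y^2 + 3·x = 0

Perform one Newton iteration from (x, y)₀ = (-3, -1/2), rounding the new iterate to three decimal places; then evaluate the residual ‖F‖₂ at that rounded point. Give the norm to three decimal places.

1.729

At (-3, -1/2): F = (20.500, -8.250).
Jacobian J = [[-8·x·y - y^2 + y, -4·x^2 - 2·x·y + x + 2·y], [-y^2 + 3, -2·x·y]].
At the point, J = [[-12.750, -43.000], [2.750, -3.000]] (det J = 156.500).
Solving J·Δ = −F gives Δ = (2.660, -0.312).
Then the next iterate is (x, y)₁ = (-0.340, -0.812).
Re-evaluating at (-0.340, -0.812): F = (1.53507, -0.79582), so ‖F‖₂ = 1.729.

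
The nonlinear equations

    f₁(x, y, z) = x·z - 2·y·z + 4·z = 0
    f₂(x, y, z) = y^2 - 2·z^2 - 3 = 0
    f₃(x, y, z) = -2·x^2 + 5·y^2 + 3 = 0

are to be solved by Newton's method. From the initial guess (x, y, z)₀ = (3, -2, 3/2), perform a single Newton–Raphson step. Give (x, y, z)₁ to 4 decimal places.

At (3, -2, 3/2): F = (16.5000, -3.5000, 5.0000).
Jacobian J = [[z, -2·z, x - 2·y + 4], [0, 2·y, -4·z], [-4·x, 10·y, 0]].
At the point, J = [[1.5000, -3.0000, 11.0000], [0.0000, -4.0000, -6.0000], [-12.0000, -20.0000, 0.0000]] (det J = -924.0000).
Solving J·Δ = −F gives Δ = (-0.9740, 0.8344, -1.1396).
Then the next iterate is (x, y, z)₁ = (2.0260, -1.1656, 0.3604).

(2.0260, -1.1656, 0.3604)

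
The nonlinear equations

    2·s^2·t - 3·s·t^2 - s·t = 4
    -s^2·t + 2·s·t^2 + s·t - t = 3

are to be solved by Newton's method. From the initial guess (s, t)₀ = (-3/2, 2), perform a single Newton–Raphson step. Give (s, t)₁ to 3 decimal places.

(-4.461, -2.291)

At (-3/2, 2): F = (26.000, -24.500).
Jacobian J = [[4·s·t - 3·t^2 - t, 2·s^2 - 6·s·t - s], [-2·s·t + 2·t^2 + t, -s^2 + 4·s·t + s - 1]].
At the point, J = [[-26.000, 24.000], [16.000, -16.750]] (det J = 51.500).
Solving J·Δ = −F gives Δ = (-2.961, -4.291).
Then the next iterate is (s, t)₁ = (-4.461, -2.291).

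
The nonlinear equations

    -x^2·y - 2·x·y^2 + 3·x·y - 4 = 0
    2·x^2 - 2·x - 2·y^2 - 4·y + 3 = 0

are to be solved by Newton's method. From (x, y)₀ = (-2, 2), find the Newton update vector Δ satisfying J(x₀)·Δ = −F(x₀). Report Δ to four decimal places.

At (-2, 2): F = (-8.0000, -1.0000).
Jacobian J = [[-2·x·y - 2·y^2 + 3·y, -x^2 - 4·x·y + 3·x], [4·x - 2, -4·y - 4]].
At the point, J = [[6.0000, 6.0000], [-10.0000, -12.0000]] (det J = -12.0000).
Solving J·Δ = −F gives Δ = (8.5000, -7.1667).

(8.5000, -7.1667)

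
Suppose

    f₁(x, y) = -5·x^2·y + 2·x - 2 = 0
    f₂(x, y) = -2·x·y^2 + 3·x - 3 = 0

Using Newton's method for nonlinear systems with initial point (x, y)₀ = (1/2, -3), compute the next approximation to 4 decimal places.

(0.4595, -1.3514)

At (1/2, -3): F = (2.7500, -10.5000).
Jacobian J = [[-10·x·y + 2, -5·x^2], [-2·y^2 + 3, -4·x·y]].
At the point, J = [[17.0000, -1.2500], [-15.0000, 6.0000]] (det J = 83.2500).
Solving J·Δ = −F gives Δ = (-0.0405, 1.6486).
Then the next iterate is (x, y)₁ = (0.4595, -1.3514).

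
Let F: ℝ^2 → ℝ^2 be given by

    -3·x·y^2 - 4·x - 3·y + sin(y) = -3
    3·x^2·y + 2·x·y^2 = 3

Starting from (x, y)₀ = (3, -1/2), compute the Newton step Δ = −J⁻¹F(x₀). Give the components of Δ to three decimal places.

At (3, -1/2): F = (-10.22943, -15.000).
Jacobian J = [[-3·y^2 - 4, -6·x·y + cos(y) - 3], [6·x·y + 2·y^2, 3·x^2 + 4·x·y]].
At the point, J = [[-4.750, 6.87758], [-8.500, 21.000]] (det J = -41.29055).
Solving J·Δ = −F gives Δ = (-2.704, -0.380).

(-2.704, -0.380)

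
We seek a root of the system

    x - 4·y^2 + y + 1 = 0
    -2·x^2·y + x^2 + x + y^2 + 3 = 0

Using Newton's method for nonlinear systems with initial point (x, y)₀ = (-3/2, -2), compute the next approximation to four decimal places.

At (-3/2, -2): F = (-18.5000, 16.7500).
Jacobian J = [[1, -8·y + 1], [-4·x·y + 2·x + 1, -2·x^2 + 2·y]].
At the point, J = [[1.0000, 17.0000], [-14.0000, -8.5000]] (det J = 229.5000).
Solving J·Δ = −F gives Δ = (0.5556, 1.0556).
Then the next iterate is (x, y)₁ = (-0.9444, -0.9444).

(-0.9444, -0.9444)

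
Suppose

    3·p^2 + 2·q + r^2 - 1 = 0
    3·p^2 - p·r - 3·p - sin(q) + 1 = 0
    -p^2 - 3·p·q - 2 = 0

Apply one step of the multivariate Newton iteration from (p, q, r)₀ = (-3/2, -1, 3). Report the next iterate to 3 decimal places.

At (-3/2, -1, 3): F = (12.750, 17.59147, -8.750).
Jacobian J = [[6·p, 2, 2·r], [6·p - r - 3, -cos(q), -p], [-2·p - 3·q, -3·p, 0]].
At the point, J = [[-9.000, 2.000, 6.000], [-15.000, -0.54030, 1.500], [6.000, 4.500, 0.000]] (det J = -306.79912).
Solving J·Δ = −F gives Δ = (1.090, 0.492, -0.654).
Then the next iterate is (p, q, r)₁ = (-0.410, -0.508, 2.346).

(-0.410, -0.508, 2.346)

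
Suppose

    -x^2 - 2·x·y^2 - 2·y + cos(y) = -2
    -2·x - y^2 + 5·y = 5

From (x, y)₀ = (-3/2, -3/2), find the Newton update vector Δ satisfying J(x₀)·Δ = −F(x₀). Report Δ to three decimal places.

At (-3/2, -3/2): F = (9.57074, -11.750).
Jacobian J = [[-2·x - 2·y^2, -4·x·y - sin(y) - 2], [-2, -2·y + 5]].
At the point, J = [[-1.500, -10.00251], [-2.000, 8.000]] (det J = -32.00501).
Solving J·Δ = −F gives Δ = (-1.280, 1.149).

(-1.280, 1.149)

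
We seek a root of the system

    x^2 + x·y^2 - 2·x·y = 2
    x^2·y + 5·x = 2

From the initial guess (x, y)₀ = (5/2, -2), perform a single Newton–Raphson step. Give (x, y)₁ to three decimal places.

(-16.950, -17.240)

At (5/2, -2): F = (24.250, -2.000).
Jacobian J = [[2·x + y^2 - 2·y, 2·x·y - 2·x], [2·x·y + 5, x^2]].
At the point, J = [[13.000, -15.000], [-5.000, 6.250]] (det J = 6.250).
Solving J·Δ = −F gives Δ = (-19.450, -15.240).
Then the next iterate is (x, y)₁ = (-16.950, -17.240).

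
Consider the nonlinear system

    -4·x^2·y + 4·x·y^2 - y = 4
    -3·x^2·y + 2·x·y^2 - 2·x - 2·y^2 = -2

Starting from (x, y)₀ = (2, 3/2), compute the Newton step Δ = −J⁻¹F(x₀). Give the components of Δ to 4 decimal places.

At (2, 3/2): F = (-11.5000, -15.5000).
Jacobian J = [[-8·x·y + 4·y^2, -4·x^2 + 8·x·y - 1], [-6·x·y + 2·y^2 - 2, -3·x^2 + 4·x·y - 4·y]].
At the point, J = [[-15.0000, 7.0000], [-15.5000, -6.0000]] (det J = 198.5000).
Solving J·Δ = −F gives Δ = (-0.8942, -0.2733).

(-0.8942, -0.2733)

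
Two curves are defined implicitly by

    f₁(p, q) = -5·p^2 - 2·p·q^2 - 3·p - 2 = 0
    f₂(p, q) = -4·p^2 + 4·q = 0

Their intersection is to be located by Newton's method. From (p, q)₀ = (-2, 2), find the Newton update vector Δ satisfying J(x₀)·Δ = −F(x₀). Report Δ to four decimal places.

(0.5818, -0.3273)

At (-2, 2): F = (0.0000, -8.0000).
Jacobian J = [[-10·p - 2·q^2 - 3, -4·p·q], [-8·p, 4]].
At the point, J = [[9.0000, 16.0000], [16.0000, 4.0000]] (det J = -220.0000).
Solving J·Δ = −F gives Δ = (0.5818, -0.3273).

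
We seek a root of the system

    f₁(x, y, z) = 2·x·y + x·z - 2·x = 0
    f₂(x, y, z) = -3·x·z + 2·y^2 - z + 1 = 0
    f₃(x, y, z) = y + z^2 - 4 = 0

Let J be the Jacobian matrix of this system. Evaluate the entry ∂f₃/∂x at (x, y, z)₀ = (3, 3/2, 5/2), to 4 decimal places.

0.0000

∂f₃/∂x = 0.
At (3, 3/2, 5/2) this is 0.0000.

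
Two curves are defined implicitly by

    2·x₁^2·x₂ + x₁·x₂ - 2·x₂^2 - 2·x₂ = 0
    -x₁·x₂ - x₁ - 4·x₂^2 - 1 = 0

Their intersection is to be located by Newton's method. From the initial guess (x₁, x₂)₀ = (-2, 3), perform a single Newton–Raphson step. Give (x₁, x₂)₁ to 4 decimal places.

At (-2, 3): F = (-6.0000, -29.0000).
Jacobian J = [[4·x₁·x₂ + x₂, 2·x₁^2 + x₁ - 4·x₂ - 2], [-x₂ - 1, -x₁ - 8·x₂]].
At the point, J = [[-21.0000, -8.0000], [-4.0000, -22.0000]] (det J = 430.0000).
Solving J·Δ = −F gives Δ = (0.2326, -1.3605).
Then the next iterate is (x₁, x₂)₁ = (-1.7674, 1.6395).

(-1.7674, 1.6395)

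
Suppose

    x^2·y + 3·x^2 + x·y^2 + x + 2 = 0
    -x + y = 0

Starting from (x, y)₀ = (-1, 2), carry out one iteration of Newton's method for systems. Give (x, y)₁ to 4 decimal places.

(0.3750, 0.3750)

At (-1, 2): F = (2.0000, 3.0000).
Jacobian J = [[2·x·y + 6·x + y^2 + 1, x^2 + 2·x·y], [-1, 1]].
At the point, J = [[-5.0000, -3.0000], [-1.0000, 1.0000]] (det J = -8.0000).
Solving J·Δ = −F gives Δ = (1.3750, -1.6250).
Then the next iterate is (x, y)₁ = (0.3750, 0.3750).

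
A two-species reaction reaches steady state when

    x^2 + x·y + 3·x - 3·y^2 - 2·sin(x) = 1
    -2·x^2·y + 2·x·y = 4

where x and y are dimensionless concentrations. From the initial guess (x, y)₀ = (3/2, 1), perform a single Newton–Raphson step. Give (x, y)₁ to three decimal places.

(0.505, -0.015)

At (3/2, 1): F = (2.25501, -5.500).
Jacobian J = [[2·x + y - 2·cos(x) + 3, x - 6·y], [-4·x·y + 2·y, -2·x^2 + 2·x]].
At the point, J = [[6.85853, -4.500], [-4.000, -1.500]] (det J = -28.28779).
Solving J·Δ = −F gives Δ = (-0.995, -1.015).
Then the next iterate is (x, y)₁ = (0.505, -0.015).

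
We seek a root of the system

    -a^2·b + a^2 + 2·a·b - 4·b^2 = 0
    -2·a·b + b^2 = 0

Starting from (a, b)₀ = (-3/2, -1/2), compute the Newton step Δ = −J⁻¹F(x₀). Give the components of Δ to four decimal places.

(0.6346, 0.3077)

At (-3/2, -1/2): F = (3.8750, -1.2500).
Jacobian J = [[-2·a·b + 2·a + 2·b, -a^2 + 2·a - 8·b], [-2·b, -2·a + 2·b]].
At the point, J = [[-5.5000, -1.2500], [1.0000, 2.0000]] (det J = -9.7500).
Solving J·Δ = −F gives Δ = (0.6346, 0.3077).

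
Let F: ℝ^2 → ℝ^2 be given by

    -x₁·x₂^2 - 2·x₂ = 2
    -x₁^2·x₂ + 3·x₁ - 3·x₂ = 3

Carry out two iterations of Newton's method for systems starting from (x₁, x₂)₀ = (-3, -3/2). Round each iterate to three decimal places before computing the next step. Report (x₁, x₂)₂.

(-10.498, -0.098)

At (-3, -3/2): F = (7.750, 6.000).
Jacobian J = [[-x₂^2, -2·x₁·x₂ - 2], [-2·x₁·x₂ + 3, -x₁^2 - 3]].
At the point, J = [[-2.250, -11.000], [-6.000, -12.000]] (det J = -39.000).
Solving J·Δ = −F gives Δ = (-0.692, 0.846).
Then the next iterate is (x₁, x₂)₁ = (-3.692, -0.654).
Round to (-3.692, -0.654) and repeat: F = (0.88713, -3.19941), J = [[-0.42772, -6.82914], [-1.82914, -16.63086]].
Δ = (-6.806, 0.556), so (x₁, x₂)₂ = (-10.498, -0.098).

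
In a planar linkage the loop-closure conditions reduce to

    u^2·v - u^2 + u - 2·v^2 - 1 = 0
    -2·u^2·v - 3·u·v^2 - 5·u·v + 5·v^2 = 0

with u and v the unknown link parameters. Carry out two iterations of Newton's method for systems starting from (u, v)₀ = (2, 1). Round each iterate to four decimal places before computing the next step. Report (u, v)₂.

At (2, 1): F = (-1.0000, -19.0000).
Jacobian J = [[2·u·v - 2·u + 1, u^2 - 4·v], [-4·u·v - 3·v^2 - 5·v, -2·u^2 - 6·u·v - 5·u + 10·v]].
At the point, J = [[1.0000, 0.0000], [-16.0000, -20.0000]] (det J = -20.0000).
Solving J·Δ = −F gives Δ = (1.0000, -1.7500).
Then the next iterate is (u, v)₁ = (3.0000, -0.7500).
Round to (3.0000, -0.7500) and repeat: F = (-14.8750, 22.5000), J = [[-9.5000, 12.0000], [11.0625, -27.0000]].
Δ = (-1.0636, 0.3975), so (u, v)₂ = (1.9364, -0.3525).

(1.9364, -0.3525)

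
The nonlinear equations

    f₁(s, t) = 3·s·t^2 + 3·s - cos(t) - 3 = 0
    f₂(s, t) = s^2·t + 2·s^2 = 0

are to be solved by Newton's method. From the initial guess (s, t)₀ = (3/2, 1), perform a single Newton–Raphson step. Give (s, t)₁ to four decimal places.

(0.7788, 0.8849)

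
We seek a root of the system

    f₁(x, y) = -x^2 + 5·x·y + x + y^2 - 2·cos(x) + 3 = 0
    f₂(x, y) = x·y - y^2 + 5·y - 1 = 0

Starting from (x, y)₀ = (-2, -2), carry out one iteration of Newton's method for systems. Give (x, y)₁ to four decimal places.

At (-2, -2): F = (21.832294, -11.0000).
Jacobian J = [[-2·x + 5·y + 2·sin(x) + 1, 5·x + 2·y], [y, x - 2·y + 5]].
At the point, J = [[-6.818595, -14.0000], [-2.0000, 7.0000]] (det J = -75.730164).
Solving J·Δ = −F gives Δ = (-0.0155, 1.5670).
Then the next iterate is (x, y)₁ = (-2.0155, -0.4330).

(-2.0155, -0.4330)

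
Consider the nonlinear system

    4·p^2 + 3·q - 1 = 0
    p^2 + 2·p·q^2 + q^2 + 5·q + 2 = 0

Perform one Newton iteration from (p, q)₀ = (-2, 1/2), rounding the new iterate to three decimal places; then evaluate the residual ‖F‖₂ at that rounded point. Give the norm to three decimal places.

At (-2, 1/2): F = (16.500, 7.750).
Jacobian J = [[8·p, 3], [2·p + 2·q^2, 4·p·q + 2·q + 5]].
At the point, J = [[-16.000, 3.000], [-3.500, 2.000]] (det J = -21.500).
Solving J·Δ = −F gives Δ = (0.453, -3.081).
Then the next iterate is (p, q)₁ = (-1.547, -2.581).
Re-evaluating at (-1.547, -2.581): F = (0.82984, -22.46110), so ‖F‖₂ = 22.476.

22.476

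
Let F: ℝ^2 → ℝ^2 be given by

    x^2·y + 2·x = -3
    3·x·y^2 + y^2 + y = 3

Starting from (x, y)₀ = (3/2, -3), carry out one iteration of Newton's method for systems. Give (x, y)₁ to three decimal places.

(1.953, -1.259)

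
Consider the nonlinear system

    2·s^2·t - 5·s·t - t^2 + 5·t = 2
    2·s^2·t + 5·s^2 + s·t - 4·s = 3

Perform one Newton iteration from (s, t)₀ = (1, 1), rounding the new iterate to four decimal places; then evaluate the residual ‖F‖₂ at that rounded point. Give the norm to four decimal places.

At (1, 1): F = (-1.0000, 1.0000).
Jacobian J = [[4·s·t - 5·t, 2·s^2 - 5·s - 2·t + 5], [4·s·t + 10·s + t - 4, 2·s^2 + s]].
At the point, J = [[-1.0000, 0.0000], [11.0000, 3.0000]] (det J = -3.0000).
Solving J·Δ = −F gives Δ = (-1.0000, 3.3333).
Then the next iterate is (s, t)₁ = (0.0000, 4.3333).
Re-evaluating at (0.0000, 4.3333): F = (0.889011, -3.0000), so ‖F‖₂ = 3.1290.

3.1290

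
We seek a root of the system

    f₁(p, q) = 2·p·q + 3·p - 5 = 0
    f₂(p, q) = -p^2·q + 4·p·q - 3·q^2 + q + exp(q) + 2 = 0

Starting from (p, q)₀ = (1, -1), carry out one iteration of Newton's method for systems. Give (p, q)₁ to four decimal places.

At (1, -1): F = (-4.0000, -4.632121).
Jacobian J = [[2·q + 3, 2·p], [-2·p·q + 4·q, -p^2 + 4·p - 6·q + exp(q) + 1]].
At the point, J = [[1.0000, 2.0000], [-2.0000, 10.367879]] (det J = 14.367879).
Solving J·Δ = −F gives Δ = (2.2416, 0.8792).
Then the next iterate is (p, q)₁ = (3.2416, -0.1208).

(3.2416, -0.1208)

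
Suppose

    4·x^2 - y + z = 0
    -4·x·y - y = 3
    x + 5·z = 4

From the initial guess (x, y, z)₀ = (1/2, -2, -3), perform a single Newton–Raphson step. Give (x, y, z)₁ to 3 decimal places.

(-1.882, -7.353, 1.176)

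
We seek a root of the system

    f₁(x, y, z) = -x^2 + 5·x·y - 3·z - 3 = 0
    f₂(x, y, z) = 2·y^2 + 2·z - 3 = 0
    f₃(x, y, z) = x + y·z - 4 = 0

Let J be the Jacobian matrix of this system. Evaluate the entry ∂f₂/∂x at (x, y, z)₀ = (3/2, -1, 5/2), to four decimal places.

0.0000

∂f₂/∂x = 0.
At (3/2, -1, 5/2) this is 0.0000.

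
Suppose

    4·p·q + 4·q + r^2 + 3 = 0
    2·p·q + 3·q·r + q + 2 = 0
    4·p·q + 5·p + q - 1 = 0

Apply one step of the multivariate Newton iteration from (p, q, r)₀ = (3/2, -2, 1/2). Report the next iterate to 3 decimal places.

(-0.143, -1.633, 0.432)

At (3/2, -2, 1/2): F = (-16.750, -9.000, -7.500).
Jacobian J = [[4·q, 4·p + 4, 2·r], [2·q, 2·p + 3·r + 1, 3·q], [4·q + 5, 4·p + 1, 0]].
At the point, J = [[-8.000, 10.000, 1.000], [-4.000, 5.500, -6.000], [-3.000, 7.000, 0.000]] (det J = -167.500).
Solving J·Δ = −F gives Δ = (-1.643, 0.367, -0.068).
Then the next iterate is (p, q, r)₁ = (-0.143, -1.633, 0.432).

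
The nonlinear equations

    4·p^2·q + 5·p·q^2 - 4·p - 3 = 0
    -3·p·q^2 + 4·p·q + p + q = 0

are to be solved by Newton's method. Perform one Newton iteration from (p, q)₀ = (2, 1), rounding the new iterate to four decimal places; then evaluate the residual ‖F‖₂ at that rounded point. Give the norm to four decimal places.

At (2, 1): F = (15.0000, 5.0000).
Jacobian J = [[8·p·q + 5·q^2 - 4, 4·p^2 + 10·p·q], [-3·q^2 + 4·q + 1, -6·p·q + 4·p + 1]].
At the point, J = [[17.0000, 36.0000], [2.0000, -3.0000]] (det J = -123.0000).
Solving J·Δ = −F gives Δ = (-1.8293, 0.4472).
Then the next iterate is (p, q)₁ = (0.1707, 1.4472).
Re-evaluating at (0.1707, 1.4472): F = (-1.726563, 1.533512), so ‖F‖₂ = 2.3093.

2.3093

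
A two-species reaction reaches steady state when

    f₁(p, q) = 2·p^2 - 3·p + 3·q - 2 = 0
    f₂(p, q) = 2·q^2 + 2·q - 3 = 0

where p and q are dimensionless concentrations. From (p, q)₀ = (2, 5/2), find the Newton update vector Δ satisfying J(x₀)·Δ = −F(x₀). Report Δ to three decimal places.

(-0.775, -1.208)

At (2, 5/2): F = (7.500, 14.500).
Jacobian J = [[4·p - 3, 3], [0, 4·q + 2]].
At the point, J = [[5.000, 3.000], [0.000, 12.000]] (det J = 60.000).
Solving J·Δ = −F gives Δ = (-0.775, -1.208).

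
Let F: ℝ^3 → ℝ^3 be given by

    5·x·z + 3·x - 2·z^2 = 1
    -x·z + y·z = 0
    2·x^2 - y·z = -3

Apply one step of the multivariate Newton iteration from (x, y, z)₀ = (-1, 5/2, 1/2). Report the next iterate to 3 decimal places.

(0.212, 0.548, 0.452)

At (-1, 5/2, 1/2): F = (-7.000, 1.750, 3.750).
Jacobian J = [[5·z + 3, 0, 5·x - 4·z], [-z, z, -x + y], [4·x, -z, -y]].
At the point, J = [[5.500, 0.000, -7.000], [-0.500, 0.500, 3.500], [-4.000, -0.500, -2.500]] (det J = -13.000).
Solving J·Δ = −F gives Δ = (1.212, -1.952, -0.048).
Then the next iterate is (x, y, z)₁ = (0.212, 0.548, 0.452).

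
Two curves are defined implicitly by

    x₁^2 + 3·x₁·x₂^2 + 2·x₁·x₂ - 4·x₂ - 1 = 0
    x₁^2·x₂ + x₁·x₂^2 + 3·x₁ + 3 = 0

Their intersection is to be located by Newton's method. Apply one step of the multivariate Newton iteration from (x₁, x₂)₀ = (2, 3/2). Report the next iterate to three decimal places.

At (2, 3/2): F = (16.500, 19.500).
Jacobian J = [[2·x₁ + 3·x₂^2 + 2·x₂, 6·x₁·x₂ + 2·x₁ - 4], [2·x₁·x₂ + x₂^2 + 3, x₁^2 + 2·x₁·x₂]].
At the point, J = [[13.750, 18.000], [11.250, 10.000]] (det J = -65.000).
Solving J·Δ = −F gives Δ = (-2.862, 1.269).
Then the next iterate is (x₁, x₂)₁ = (-0.862, 2.769).

(-0.862, 2.769)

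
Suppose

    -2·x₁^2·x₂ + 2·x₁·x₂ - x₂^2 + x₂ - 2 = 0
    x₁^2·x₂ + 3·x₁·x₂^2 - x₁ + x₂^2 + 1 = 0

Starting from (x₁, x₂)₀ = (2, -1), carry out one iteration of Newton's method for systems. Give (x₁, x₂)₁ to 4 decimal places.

(2.0323, -0.8065)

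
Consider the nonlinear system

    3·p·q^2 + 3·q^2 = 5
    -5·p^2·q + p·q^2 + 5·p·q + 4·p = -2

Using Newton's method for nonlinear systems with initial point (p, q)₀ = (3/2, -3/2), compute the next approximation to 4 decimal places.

At (3/2, -3/2): F = (11.8750, 17.0000).
Jacobian J = [[3·q^2, 6·p·q + 6·q], [-10·p·q + q^2 + 5·q + 4, -5·p^2 + 2·p·q + 5·p]].
At the point, J = [[6.7500, -22.5000], [21.2500, -8.2500]] (det J = 422.4375).
Solving J·Δ = −F gives Δ = (-0.6735, 0.3257).
Then the next iterate is (p, q)₁ = (0.8265, -1.1743).

(0.8265, -1.1743)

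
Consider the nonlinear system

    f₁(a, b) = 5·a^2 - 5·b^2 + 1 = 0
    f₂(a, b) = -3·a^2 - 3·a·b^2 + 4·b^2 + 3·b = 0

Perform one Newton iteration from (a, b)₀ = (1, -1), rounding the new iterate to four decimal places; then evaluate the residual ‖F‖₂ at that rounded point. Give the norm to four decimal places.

At (1, -1): F = (1.0000, -5.0000).
Jacobian J = [[10·a, -10·b], [-6·a - 3·b^2, -6·a·b + 8·b + 3]].
At the point, J = [[10.0000, 10.0000], [-9.0000, 1.0000]] (det J = 100.0000).
Solving J·Δ = −F gives Δ = (-0.5100, 0.4100).
Then the next iterate is (a, b)₁ = (0.4900, -0.5900).
Re-evaluating at (0.4900, -0.5900): F = (0.4600, -1.609607), so ‖F‖₂ = 1.6740.

1.6740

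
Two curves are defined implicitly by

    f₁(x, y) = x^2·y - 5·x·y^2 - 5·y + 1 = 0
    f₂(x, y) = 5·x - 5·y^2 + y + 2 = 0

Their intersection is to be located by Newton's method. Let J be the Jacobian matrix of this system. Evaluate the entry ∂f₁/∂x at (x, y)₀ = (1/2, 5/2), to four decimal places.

∂f₁/∂x = 2·x·y - 5·y^2.
At (1/2, 5/2) this is -28.7500.

-28.7500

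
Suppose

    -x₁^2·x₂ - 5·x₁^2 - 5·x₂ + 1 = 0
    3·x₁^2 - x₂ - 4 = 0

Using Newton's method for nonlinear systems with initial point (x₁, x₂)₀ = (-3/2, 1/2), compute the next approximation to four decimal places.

At (-3/2, 1/2): F = (-13.8750, 2.2500).
Jacobian J = [[-2·x₁·x₂ - 10·x₁, -x₁^2 - 5], [6·x₁, -1]].
At the point, J = [[16.5000, -7.2500], [-9.0000, -1.0000]] (det J = -81.7500).
Solving J·Δ = −F gives Δ = (0.3693, -1.0734).
Then the next iterate is (x₁, x₂)₁ = (-1.1307, -0.5734).

(-1.1307, -0.5734)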